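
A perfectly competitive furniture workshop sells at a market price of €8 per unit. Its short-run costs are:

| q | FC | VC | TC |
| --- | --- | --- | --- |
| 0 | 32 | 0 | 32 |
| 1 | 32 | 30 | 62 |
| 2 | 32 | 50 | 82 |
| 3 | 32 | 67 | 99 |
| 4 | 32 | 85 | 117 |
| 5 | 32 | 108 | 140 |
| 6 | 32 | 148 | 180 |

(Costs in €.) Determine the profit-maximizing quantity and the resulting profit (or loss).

Tabulate TR − TC: q=0: -32; q=1: -54; q=2: -66; q=3: -75; q=4: -85; q=5: -100; q=6: -132.
Profit is highest at q = 0. Equivalently, the lowest AVC in the table is 85/4 ≈ €21.25 at q = 4, and P = €8 falls below it — price never covers variable cost, so the firm shuts down and loses only its fixed cost.

q = 0 (shut down); profit = -€32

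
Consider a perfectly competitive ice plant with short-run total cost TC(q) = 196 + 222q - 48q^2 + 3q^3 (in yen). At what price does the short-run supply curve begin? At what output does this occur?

The shutdown price is the minimum of AVC. VC = 222q - 48q^2 + 3q^3, so AVC = 222 - 48q + 3q^2.
At the minimum of AVC, MC = AVC. MC = 222 - 96q + 9q^2; setting MC = AVC gives 6q^2 - 48q = 0, so q = 8. min AVC = 30.
So the shutdown price is ¥30.

¥30 per unit, at q = 8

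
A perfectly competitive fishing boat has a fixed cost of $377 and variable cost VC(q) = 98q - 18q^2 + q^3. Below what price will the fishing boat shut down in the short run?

Short-run supply begins at min AVC. From VC = 98q - 18q^2 + q^3, AVC = 98 - 18q + q^2.
At the minimum of AVC, MC = AVC. MC = 98 - 36q + 3q^2; setting MC = AVC gives 2q^2 - 18q = 0, so q = 9. min AVC = 17.
For P < $17 the firm produces nothing.

$17 per unit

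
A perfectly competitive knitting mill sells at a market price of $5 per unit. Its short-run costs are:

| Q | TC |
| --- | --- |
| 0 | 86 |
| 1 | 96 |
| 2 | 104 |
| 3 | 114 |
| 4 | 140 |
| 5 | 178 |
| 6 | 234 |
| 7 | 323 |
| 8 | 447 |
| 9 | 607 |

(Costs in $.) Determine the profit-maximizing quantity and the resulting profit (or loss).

Q = 0 (shut down); profit = -$86

Profit at each row (π = 5Q − TC): Q=0: -86; Q=1: -91; Q=2: -94; Q=3: -99; Q=4: -120; Q=5: -153; Q=6: -204; Q=7: -288; Q=8: -407; Q=9: -562.
Profit is highest at Q = 0. Equivalently, the lowest AVC in the table is 18/2 ≈ $9 at Q = 2, and P = $5 falls below it — price never covers variable cost, so the firm shuts down and loses only its fixed cost.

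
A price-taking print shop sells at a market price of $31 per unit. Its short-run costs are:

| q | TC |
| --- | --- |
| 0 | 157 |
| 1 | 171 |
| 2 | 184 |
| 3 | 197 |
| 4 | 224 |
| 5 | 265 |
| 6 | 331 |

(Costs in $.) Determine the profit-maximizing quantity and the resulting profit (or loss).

Profit at each row (π = 31q − TC): q=0: -157; q=1: -140; q=2: -122; q=3: -104; q=4: -100; q=5: -110; q=6: -145.
Profit is maximized at q = 4. AVC there is 67/4 = $16.75 ≤ P, so producing beats shutting down (which would give -$157).

q = 4; profit = -$100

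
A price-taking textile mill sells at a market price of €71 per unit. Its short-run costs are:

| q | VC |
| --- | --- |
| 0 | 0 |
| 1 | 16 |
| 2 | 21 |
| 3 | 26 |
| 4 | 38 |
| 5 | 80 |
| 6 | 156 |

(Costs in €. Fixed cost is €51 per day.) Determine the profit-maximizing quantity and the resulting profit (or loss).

Compute π = P·q − TC at each output: q=0: -51; q=1: 4; q=2: 70; q=3: 136; q=4: 195; q=5: 224; q=6: 219.
Profit is maximized at q = 5. AVC there is 80/5 = €16 ≤ P, so producing beats shutting down (which would give -€51).

q = 5; profit = €224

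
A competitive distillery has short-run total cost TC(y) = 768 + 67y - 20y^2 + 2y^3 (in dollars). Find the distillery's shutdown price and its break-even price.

Shutdown price = $17; break-even price = $131

AVC = 67 - 20y + 2y^2; minimized at y = 5, giving min AVC = $17. That is the shutdown price.
ATC = 768/y + 67 - 20y + 2y^2. Setting dATC/dy = −768/y^2 − 20 + 4y = 0 gives y = 8 (since 4·8^3 − 20·8^2 = 768).
min ATC = 768/8 + 67 − 20·8 + 2·8^2 = $131. That is the break-even price.
Between these two prices the firm operates at a loss; above $131 it earns a profit.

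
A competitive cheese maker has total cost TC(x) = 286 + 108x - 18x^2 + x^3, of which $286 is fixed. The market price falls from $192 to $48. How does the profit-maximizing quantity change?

AVC = 108 - 18x + x^2, minimized at x = 9 where min AVC = $27. MC = 108 - 36x + 3x^2.
At P = $192 ≥ min AVC, set P = MC on the rising branch: x = 14.
At P = $48 ≥ min AVC, set P = MC: x = 10. The firm stays open but cuts output.

Output falls from 14 to 10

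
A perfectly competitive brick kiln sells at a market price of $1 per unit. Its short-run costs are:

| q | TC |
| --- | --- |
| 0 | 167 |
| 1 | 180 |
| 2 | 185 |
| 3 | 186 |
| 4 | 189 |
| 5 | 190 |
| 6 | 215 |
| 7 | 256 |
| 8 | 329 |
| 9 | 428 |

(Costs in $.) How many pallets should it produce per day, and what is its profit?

q = 0 (shut down); profit = -$167

Tabulate TR − TC: q=0: -167; q=1: -179; q=2: -183; q=3: -183; q=4: -185; q=5: -185; q=6: -209; q=7: -249; q=8: -321; q=9: -419.
Profit is highest at q = 0. Equivalently, the lowest AVC in the table is 23/5 ≈ $4.60 at q = 5, and P = $1 falls below it — price never covers variable cost, so the firm shuts down and loses only its fixed cost.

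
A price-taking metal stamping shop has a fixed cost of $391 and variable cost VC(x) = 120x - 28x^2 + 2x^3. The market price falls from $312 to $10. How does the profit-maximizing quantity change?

Output falls from 12 to 0 (the firm shuts down)

MC = 120 - 56x + 6x^2; the shutdown threshold is min AVC = $22 (at x = 7).
At P = $312 ≥ min AVC, set P = MC on the rising branch: x = 12.
At P = $10 < min AVC = $22, price no longer covers variable cost at any output, so the firm shuts down: x = 0.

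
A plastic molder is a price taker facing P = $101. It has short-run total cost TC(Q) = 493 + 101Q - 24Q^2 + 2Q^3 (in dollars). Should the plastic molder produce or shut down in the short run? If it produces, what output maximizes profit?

Variable cost is VC = 101Q - 24Q^2 + 2Q^3, so AVC = VC/Q = 101 - 24Q + 2Q^2 and MC = dTC/dQ = 101 - 48Q + 6Q^2.
AVC hits its minimum where MC = AVC, at Q = 6, giving min AVC = 101 - 24·6 + 2·6^2 = $29.
Since P = $101 ≥ min AVC = $29, price covers variable cost and the firm should produce.
Set P = MC: 101 = 101 - 48Q + 6Q^2 → -48Q + 6Q^2 = 0. The roots are Q = 0 and Q = 8; the profit-maximizing output is on the rising part of MC, so Q* = 8.
Check: AVC at Q = 8 is $37 ≤ P, so revenue covers variable cost.
Profit = P·Q − TC = 101·8 − 789 = $19.

Produce at Q = 8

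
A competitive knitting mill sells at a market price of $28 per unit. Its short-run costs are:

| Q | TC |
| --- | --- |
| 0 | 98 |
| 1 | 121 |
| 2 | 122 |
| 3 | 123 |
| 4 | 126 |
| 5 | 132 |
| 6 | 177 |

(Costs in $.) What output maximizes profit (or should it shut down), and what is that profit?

Profit at each row (π = 28Q − TC): Q=0: -98; Q=1: -93; Q=2: -66; Q=3: -39; Q=4: -14; Q=5: 8; Q=6: -9.
Profit is maximized at Q = 5. AVC there is 34/5 = $6.80 ≤ P, so producing beats shutting down (which would give -$98).

Q = 5; profit = $8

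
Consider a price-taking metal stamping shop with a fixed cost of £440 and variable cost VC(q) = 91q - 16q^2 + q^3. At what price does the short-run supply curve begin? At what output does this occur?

Short-run supply begins at min AVC. From VC = 91q - 16q^2 + q^3, AVC = 91 - 16q + q^2.
At the minimum of AVC, MC = AVC. MC = 91 - 32q + 3q^2; setting MC = AVC gives 2q^2 - 16q = 0, so q = 8. min AVC = 27.
For P < £27 the firm produces nothing.

£27 per unit, at q = 8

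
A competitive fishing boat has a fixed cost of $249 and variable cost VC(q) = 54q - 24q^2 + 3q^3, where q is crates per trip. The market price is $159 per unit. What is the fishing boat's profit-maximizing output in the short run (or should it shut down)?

Produce at q = 7

Variable cost is VC = 54q - 24q^2 + 3q^3, so AVC = VC/q = 54 - 24q + 3q^2 and MC = dTC/dq = 54 - 48q + 9q^2.
AVC hits its minimum where MC = AVC, at q = 4, giving min AVC = 54 - 24·4 + 3·4^2 = $6.
Since P = $159 ≥ min AVC = $6, price covers variable cost and the firm should produce.
Set P = MC: 159 = 54 - 48q + 9q^2 → -105 - 48q + 9q^2 = 0. The roots are q = -5/3 and q = 7; the profit-maximizing output is on the rising part of MC, so q* = 7.
Check: AVC at q = 7 is $33 ≤ P, so revenue covers variable cost.
Profit = P·q − TC = 159·7 − 480 = $633.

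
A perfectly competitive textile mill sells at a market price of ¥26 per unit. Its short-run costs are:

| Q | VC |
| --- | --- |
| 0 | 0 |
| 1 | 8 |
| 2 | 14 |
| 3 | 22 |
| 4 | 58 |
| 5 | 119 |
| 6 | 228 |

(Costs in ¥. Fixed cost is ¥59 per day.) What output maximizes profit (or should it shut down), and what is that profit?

Q = 3; profit = -¥3

Profit at each row (π = 26Q − TC): Q=0: -59; Q=1: -41; Q=2: -21; Q=3: -3; Q=4: -13; Q=5: -48; Q=6: -131.
Profit is maximized at Q = 3. AVC there is 22/3 = ¥7.33 ≤ P, so producing beats shutting down (which would give -¥59).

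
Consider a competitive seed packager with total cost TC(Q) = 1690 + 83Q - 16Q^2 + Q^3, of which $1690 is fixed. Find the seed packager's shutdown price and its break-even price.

Shutdown price = $19; break-even price = $174

AVC = 83 - 16Q + Q^2; minimized at Q = 8, giving min AVC = $19. That is the shutdown price.
ATC = 1690/Q + 83 - 16Q + Q^2. Setting dATC/dQ = −1690/Q^2 − 16 + 2Q = 0 gives Q = 13 (since 2·13^3 − 16·13^2 = 1690).
min ATC = 1690/13 + 83 − 16·13 + 13^2 = $174. That is the break-even price.
For $19 ≤ P < $174 the firm produces at a loss; below $19 it shuts down.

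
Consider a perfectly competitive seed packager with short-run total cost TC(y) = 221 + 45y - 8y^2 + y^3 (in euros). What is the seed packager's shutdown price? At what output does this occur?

€29 per unit, at y = 4

Short-run supply begins at min AVC. From VC = 45y - 8y^2 + y^3, AVC = 45 - 8y + y^2.
dAVC/dy = -8 + 2y = 0 gives y = 4. min AVC = 45 - 8·4 + 4^2 = 29.
So the shutdown price is €29.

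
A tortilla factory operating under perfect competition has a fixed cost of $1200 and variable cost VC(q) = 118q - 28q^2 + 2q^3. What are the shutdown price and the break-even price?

AVC = 118 - 28q + 2q^2; minimized at q = 7, giving min AVC = $20. That is the shutdown price.
ATC = 1200/q + 118 - 28q + 2q^2. Setting dATC/dq = −1200/q^2 − 28 + 4q = 0 gives q = 10 (since 4·10^3 − 28·10^2 = 1200).
min ATC = 1200/10 + 118 − 28·10 + 2·10^2 = $158. That is the break-even price.
For $20 ≤ P < $158 the firm produces at a loss; below $20 it shuts down.

Shutdown price = $20; break-even price = $158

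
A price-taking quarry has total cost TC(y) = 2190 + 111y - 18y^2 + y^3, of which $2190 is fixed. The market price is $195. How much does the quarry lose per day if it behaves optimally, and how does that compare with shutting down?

Profit = -$230 at y = 14

AVC = 111 - 18y + y^2 has its minimum $30 at y = 9; price $195 clears that bar, so the firm operates.
With MC = 111 - 36y + 3y^2, P = MC on the upward-sloping part at y* = 14.
TR = 195·14 = 2730. TC = 2190 + 770 = 2960. Profit = 2730 − 2960 = -$230.
By producing, the firm covers all variable cost plus $1960 of fixed cost; shutting down would lose the full $2190.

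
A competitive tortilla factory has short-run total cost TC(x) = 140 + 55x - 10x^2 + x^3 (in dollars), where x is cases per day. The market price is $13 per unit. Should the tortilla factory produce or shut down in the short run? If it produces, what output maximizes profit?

Shut down

Variable cost is VC = 55x - 10x^2 + x^3, so AVC = VC/x = 55 - 10x + x^2 and MC = dTC/dx = 55 - 20x + 3x^2.
AVC hits its minimum where MC = AVC, at x = 5, giving min AVC = 55 - 10·5 + 5^2 = $30.
With P < min AVC ($13 < $30), every unit sold adds to the loss.
Best response: produce nothing and absorb the $140 fixed cost.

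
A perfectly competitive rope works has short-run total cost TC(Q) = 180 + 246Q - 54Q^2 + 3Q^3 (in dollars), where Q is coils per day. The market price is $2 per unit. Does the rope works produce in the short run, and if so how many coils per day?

Shut down

Strip out fixed cost: VC = 246Q - 54Q^2 + 3Q^3. Then AVC = 246 - 54Q + 3Q^2 and MC = 246 - 108Q + 9Q^2.
AVC is minimized where dAVC/dQ = -54 + 6Q = 0, at Q = 9; min AVC = 246 - 54·9 + 3·9^2 = $3.
Since P = $2 < min AVC = $3, price fails to cover variable cost at any output.
Shutting down limits the loss to fixed cost, $180.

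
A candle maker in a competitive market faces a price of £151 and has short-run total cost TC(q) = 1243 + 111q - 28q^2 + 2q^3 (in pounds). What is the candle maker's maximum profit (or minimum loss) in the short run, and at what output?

Profit = -£43 at q = 10

AVC = 111 - 28q + 2q^2 has its minimum £13 at q = 7; price £151 clears that bar, so the firm operates.
With MC = 111 - 56q + 6q^2, P = MC on the upward-sloping part at q* = 10.
TR = 151·10 = 1510. TC = 1243 + 310 = 1553. Profit = 1510 − 1553 = -£43.
Shutting down would mean losing the fixed cost of £1243, so operating at a loss of £43 is better by £1200.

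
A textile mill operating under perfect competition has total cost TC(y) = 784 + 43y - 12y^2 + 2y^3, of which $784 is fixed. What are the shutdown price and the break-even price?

Shutdown price = min AVC. AVC = 43 - 12y + 2y^2, with vertex at y = 3 and minimum $25.
ATC = 784/y + 43 - 12y + 2y^2. Setting dATC/dy = −784/y^2 − 12 + 4y = 0 gives y = 7 (since 4·7^3 − 12·7^2 = 784).
min ATC = 784/7 + 43 − 12·7 + 2·7^2 = $169. That is the break-even price.
For $25 ≤ P < $169 the firm produces at a loss; below $25 it shuts down.

Shutdown price = $25; break-even price = $169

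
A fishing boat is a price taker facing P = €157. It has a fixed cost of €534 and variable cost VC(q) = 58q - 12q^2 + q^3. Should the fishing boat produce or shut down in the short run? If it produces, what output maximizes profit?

Strip out fixed cost: VC = 58q - 12q^2 + q^3. Then AVC = 58 - 12q + q^2 and MC = 58 - 24q + 3q^2.
The AVC parabola has its vertex at q = 12/2 = 6, where AVC = 58 - 12·6 + 6^2 = €22.
P = €157 exceeds min AVC = €22, so the firm stays open.
Set P = MC: 157 = 58 - 24q + 3q^2 → -99 - 24q + 3q^2 = 0. The roots are q = -3 and q = 11; the profit-maximizing output is on the rising part of MC, so q* = 11.
Check: AVC at q = 11 is €47 ≤ P, so revenue covers variable cost.
Profit = P·q − TC = 157·11 − 1051 = €676.

Produce at q = 11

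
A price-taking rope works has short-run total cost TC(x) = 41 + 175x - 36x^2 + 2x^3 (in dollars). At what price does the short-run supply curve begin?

$13 per unit

Short-run supply begins at min AVC. From VC = 175x - 36x^2 + 2x^3, AVC = 175 - 36x + 2x^2.
At the minimum of AVC, MC = AVC. MC = 175 - 72x + 6x^2; setting MC = AVC gives 4x^2 - 36x = 0, so x = 9. min AVC = 13.
So the shutdown price is $13.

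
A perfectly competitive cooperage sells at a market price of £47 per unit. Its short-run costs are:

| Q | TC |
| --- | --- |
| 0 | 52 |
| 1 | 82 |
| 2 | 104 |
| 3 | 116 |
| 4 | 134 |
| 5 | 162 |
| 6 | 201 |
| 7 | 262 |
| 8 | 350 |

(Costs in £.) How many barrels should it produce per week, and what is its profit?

Profit at each row (π = 47Q − TC): Q=0: -52; Q=1: -35; Q=2: -10; Q=3: 25; Q=4: 54; Q=5: 73; Q=6: 81; Q=7: 67; Q=8: 26.
Profit is maximized at Q = 6. AVC there is 149/6 = £24.83 ≤ P, so producing beats shutting down (which would give -£52).

Q = 6; profit = £81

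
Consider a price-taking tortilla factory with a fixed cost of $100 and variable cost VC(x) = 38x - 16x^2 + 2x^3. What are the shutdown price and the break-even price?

Shutdown price = $6; break-even price = $28

AVC = 38 - 16x + 2x^2; minimized at x = 4, giving min AVC = $6. That is the shutdown price.
ATC = 100/x + 38 - 16x + 2x^2. Setting dATC/dx = −100/x^2 − 16 + 4x = 0 gives x = 5 (since 4·5^3 − 16·5^2 = 100).
min ATC = 100/5 + 38 − 16·5 + 2·5^2 = $28. That is the break-even price.
Between these two prices the firm operates at a loss; above $28 it earns a profit.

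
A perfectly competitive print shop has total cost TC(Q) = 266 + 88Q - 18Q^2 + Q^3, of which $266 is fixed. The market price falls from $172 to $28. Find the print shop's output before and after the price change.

AVC = 88 - 18Q + Q^2, minimized at Q = 9 where min AVC = $7. MC = 88 - 36Q + 3Q^2.
With P = $172 above the shutdown price, P = MC gives Q = 14.
At P = $28 ≥ min AVC, set P = MC: Q = 10. The firm stays open but cuts output.

Output falls from 14 to 10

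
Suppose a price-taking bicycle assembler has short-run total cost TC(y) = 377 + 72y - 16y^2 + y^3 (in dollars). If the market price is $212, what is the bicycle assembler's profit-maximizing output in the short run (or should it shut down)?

Strip out fixed cost: VC = 72y - 16y^2 + y^3. Then AVC = 72 - 16y + y^2 and MC = 72 - 32y + 3y^2.
The AVC parabola has its vertex at y = 16/2 = 8, where AVC = 72 - 16·8 + 8^2 = $8.
P = $212 exceeds min AVC = $8, so the firm stays open.
Set P = MC: 212 = 72 - 32y + 3y^2 → -140 - 32y + 3y^2 = 0. The roots are y = -10/3 and y = 14; the profit-maximizing output is on the rising part of MC, so y* = 14.
Check: AVC at y = 14 is $44 ≤ P, so revenue covers variable cost.
Profit = P·y − TC = 212·14 − 993 = $1975.

Produce at y = 14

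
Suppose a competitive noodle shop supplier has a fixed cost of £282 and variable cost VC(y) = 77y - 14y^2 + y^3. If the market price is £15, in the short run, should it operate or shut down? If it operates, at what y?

Strip out fixed cost: VC = 77y - 14y^2 + y^3. Then AVC = 77 - 14y + y^2 and MC = 77 - 28y + 3y^2.
The AVC parabola has its vertex at y = 14/2 = 7, where AVC = 77 - 14·7 + 7^2 = £28.
Since P = £15 < min AVC = £28, price fails to cover variable cost at any output.
Best response: produce nothing and absorb the £282 fixed cost.

Shut down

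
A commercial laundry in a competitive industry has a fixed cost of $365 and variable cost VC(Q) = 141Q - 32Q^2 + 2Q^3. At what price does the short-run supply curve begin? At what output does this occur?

Short-run supply begins at min AVC. From VC = 141Q - 32Q^2 + 2Q^3, AVC = 141 - 32Q + 2Q^2.
At the minimum of AVC, MC = AVC. MC = 141 - 64Q + 6Q^2; setting MC = AVC gives 4Q^2 - 32Q = 0, so Q = 8. min AVC = 13.
For P < $13 the firm produces nothing.

$13 per unit, at Q = 8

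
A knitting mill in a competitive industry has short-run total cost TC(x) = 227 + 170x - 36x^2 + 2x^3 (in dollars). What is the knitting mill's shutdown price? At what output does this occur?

The firm shuts down when price falls below the minimum of average variable cost. AVC = VC/x = 170 - 36x + 2x^2.
dAVC/dx = -36 + 4x = 0 gives x = 9. min AVC = 170 - 36·9 + 2·9^2 = 8.
So the shutdown price is $8.

$8 per unit, at x = 9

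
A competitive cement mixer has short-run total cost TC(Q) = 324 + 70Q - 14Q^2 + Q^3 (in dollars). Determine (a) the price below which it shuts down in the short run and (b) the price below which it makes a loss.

Shutdown price = $21; break-even price = $61

Shutdown price = min AVC. AVC = 70 - 14Q + Q^2, with vertex at Q = 7 and minimum $21.
ATC = 324/Q + 70 - 14Q + Q^2. Setting dATC/dQ = −324/Q^2 − 14 + 2Q = 0 gives Q = 9 (since 2·9^3 − 14·9^2 = 324).
min ATC = 324/9 + 70 − 14·9 + 9^2 = $61. That is the break-even price.
Between these two prices the firm operates at a loss; above $61 it earns a profit.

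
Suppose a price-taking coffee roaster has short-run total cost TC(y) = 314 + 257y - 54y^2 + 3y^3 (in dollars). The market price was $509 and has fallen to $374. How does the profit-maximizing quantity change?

Output falls from 14 to 13

AVC = 257 - 54y + 3y^2, minimized at y = 9 where min AVC = $14. MC = 257 - 108y + 9y^2.
At P = $509 ≥ min AVC, set P = MC on the rising branch: y = 14.
At P = $374 ≥ min AVC, set P = MC: y = 13. The firm stays open but cuts output.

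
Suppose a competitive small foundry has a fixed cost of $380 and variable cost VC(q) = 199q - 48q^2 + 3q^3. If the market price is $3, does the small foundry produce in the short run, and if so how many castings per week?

Shut down

From TC, MC = TC'(q) = 199 - 96q + 9q^2 and AVC = VC/q = 199 - 48q + 3q^2.
The AVC parabola has its vertex at q = 48/6 = 8, where AVC = 199 - 48·8 + 3·8^2 = $7.
With P < min AVC ($3 < $7), every unit sold adds to the loss.
Best response: produce nothing and absorb the $380 fixed cost.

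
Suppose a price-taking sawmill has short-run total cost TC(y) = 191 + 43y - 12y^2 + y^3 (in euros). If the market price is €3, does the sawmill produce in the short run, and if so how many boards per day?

Shut down

Variable cost is VC = 43y - 12y^2 + y^3, so AVC = VC/y = 43 - 12y + y^2 and MC = dTC/dy = 43 - 24y + 3y^2.
AVC hits its minimum where MC = AVC, at y = 6, giving min AVC = 43 - 12·6 + 6^2 = €7.
P = €3 lies below min AVC = €7; no output level covers variable cost.
Best response: produce nothing and absorb the €191 fixed cost.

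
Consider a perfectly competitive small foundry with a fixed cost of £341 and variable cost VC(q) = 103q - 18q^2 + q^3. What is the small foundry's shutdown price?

The firm shuts down when price falls below the minimum of average variable cost. AVC = VC/q = 103 - 18q + q^2.
dAVC/dq = -18 + 2q = 0 gives q = 9. min AVC = 103 - 18·9 + 9^2 = 22.
So the shutdown price is £22.

£22 per unit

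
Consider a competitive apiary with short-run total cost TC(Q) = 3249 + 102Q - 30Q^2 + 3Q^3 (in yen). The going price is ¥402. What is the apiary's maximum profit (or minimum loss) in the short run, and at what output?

Profit = -¥249 at Q = 10

AVC = 102 - 30Q + 3Q^2; min AVC = ¥27 at Q = 5. Since P = ¥402 ≥ min AVC, the firm produces.
MC = 102 - 60Q + 9Q^2. Setting P = MC and taking the root on the rising branch gives Q* = 10.
TR = 402·10 = 4020. TC = 3249 + 1020 = 4269. Profit = 4020 − 4269 = -¥249.
By producing, the firm covers all variable cost plus ¥3000 of fixed cost; shutting down would lose the full ¥3249.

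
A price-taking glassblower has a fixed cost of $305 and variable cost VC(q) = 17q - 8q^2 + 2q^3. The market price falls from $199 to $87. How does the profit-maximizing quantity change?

MC = 17 - 16q + 6q^2; the shutdown threshold is min AVC = $9 (at q = 2).
With P = $199 above the shutdown price, P = MC gives q = 7.
At P = $87 ≥ min AVC, set P = MC: q = 5. The firm stays open but cuts output.

Output falls from 7 to 5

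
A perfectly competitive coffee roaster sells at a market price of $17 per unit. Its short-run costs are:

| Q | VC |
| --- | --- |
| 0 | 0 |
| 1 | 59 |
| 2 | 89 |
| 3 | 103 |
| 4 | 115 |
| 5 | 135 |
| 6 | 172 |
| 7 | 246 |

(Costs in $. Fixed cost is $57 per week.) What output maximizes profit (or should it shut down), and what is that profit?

Compute π = P·Q − TC at each output: Q=0: -57; Q=1: -99; Q=2: -112; Q=3: -109; Q=4: -104; Q=5: -107; Q=6: -127; Q=7: -184.
Profit is highest at Q = 0. Equivalently, the lowest AVC in the table is 135/5 ≈ $27 at Q = 5, and P = $17 falls below it — price never covers variable cost, so the firm shuts down and loses only its fixed cost.

Q = 0 (shut down); profit = -$57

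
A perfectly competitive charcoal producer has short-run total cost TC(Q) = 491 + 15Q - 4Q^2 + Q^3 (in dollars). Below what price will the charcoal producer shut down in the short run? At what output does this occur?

$11 per unit, at Q = 2

The shutdown price is the minimum of AVC. VC = 15Q - 4Q^2 + Q^3, so AVC = 15 - 4Q + Q^2.
dAVC/dQ = -4 + 2Q = 0 gives Q = 2. min AVC = 15 - 4·2 + 2^2 = 11.
For P < $11 the firm produces nothing.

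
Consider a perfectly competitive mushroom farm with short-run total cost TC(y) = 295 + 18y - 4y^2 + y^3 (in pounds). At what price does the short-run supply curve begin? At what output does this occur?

£14 per unit, at y = 2

The firm shuts down when price falls below the minimum of average variable cost. AVC = VC/y = 18 - 4y + y^2.
dAVC/dy = -4 + 2y = 0 gives y = 2. min AVC = 18 - 4·2 + 2^2 = 14.
So the shutdown price is £14.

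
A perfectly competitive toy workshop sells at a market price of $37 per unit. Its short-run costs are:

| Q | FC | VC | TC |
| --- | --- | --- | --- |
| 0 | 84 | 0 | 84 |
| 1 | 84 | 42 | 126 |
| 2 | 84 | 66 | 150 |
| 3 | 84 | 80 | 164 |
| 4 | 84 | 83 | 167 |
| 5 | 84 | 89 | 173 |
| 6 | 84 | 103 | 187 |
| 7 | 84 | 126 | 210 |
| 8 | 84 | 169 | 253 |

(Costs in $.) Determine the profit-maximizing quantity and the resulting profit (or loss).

Q = 7; profit = $49

Tabulate TR − TC: Q=0: -84; Q=1: -89; Q=2: -76; Q=3: -53; Q=4: -19; Q=5: 12; Q=6: 35; Q=7: 49; Q=8: 43.
Profit is maximized at Q = 7. AVC there is 126/7 = $18 ≤ P, so producing beats shutting down (which would give -$84).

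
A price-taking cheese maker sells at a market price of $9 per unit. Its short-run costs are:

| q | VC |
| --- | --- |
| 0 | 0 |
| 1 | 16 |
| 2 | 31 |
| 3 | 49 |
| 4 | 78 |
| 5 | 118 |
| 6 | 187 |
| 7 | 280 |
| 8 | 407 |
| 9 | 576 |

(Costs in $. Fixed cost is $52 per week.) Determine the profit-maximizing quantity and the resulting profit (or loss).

Compute π = P·q − TC at each output: q=0: -52; q=1: -59; q=2: -65; q=3: -74; q=4: -94; q=5: -125; q=6: -185; q=7: -269; q=8: -387; q=9: -547.
Profit is highest at q = 0. Equivalently, the lowest AVC in the table is 31/2 ≈ $15.50 at q = 2, and P = $9 falls below it — price never covers variable cost, so the firm shuts down and loses only its fixed cost.

q = 0 (shut down); profit = -$52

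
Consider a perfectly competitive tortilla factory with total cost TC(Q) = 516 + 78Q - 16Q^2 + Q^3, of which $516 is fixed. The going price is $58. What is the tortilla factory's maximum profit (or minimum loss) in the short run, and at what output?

AVC = 78 - 16Q + Q^2; min AVC = $14 at Q = 8. Since P = $58 ≥ min AVC, the firm produces.
MC = 78 - 32Q + 3Q^2. Setting P = MC and taking the root on the rising branch gives Q* = 10.
TR = 58·10 = 580. TC = 516 + 180 = 696. Profit = 580 − 696 = -$116.
By producing, the firm covers all variable cost plus $400 of fixed cost; shutting down would lose the full $516.

Profit = -$116 at Q = 10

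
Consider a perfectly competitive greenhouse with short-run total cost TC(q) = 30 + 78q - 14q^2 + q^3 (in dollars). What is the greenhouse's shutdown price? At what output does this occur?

The firm shuts down when price falls below the minimum of average variable cost. AVC = VC/q = 78 - 14q + q^2.
At the minimum of AVC, MC = AVC. MC = 78 - 28q + 3q^2; setting MC = AVC gives 2q^2 - 14q = 0, so q = 7. min AVC = 29.
So the shutdown price is $29.

$29 per unit, at q = 7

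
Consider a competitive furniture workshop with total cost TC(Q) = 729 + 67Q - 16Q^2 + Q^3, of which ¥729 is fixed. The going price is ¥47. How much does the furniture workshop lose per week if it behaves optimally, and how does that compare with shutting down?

AVC = 67 - 16Q + Q^2 has its minimum ¥3 at Q = 8; price ¥47 clears that bar, so the firm operates.
MC = 67 - 32Q + 3Q^2. Setting P = MC and taking the root on the rising branch gives Q* = 10.
TR = 47·10 = 470. TC = 729 + 70 = 799. Profit = 470 − 799 = -¥329.
Shutting down would mean losing the fixed cost of ¥729, so operating at a loss of ¥329 is better by ¥400.

Profit = -¥329 at Q = 10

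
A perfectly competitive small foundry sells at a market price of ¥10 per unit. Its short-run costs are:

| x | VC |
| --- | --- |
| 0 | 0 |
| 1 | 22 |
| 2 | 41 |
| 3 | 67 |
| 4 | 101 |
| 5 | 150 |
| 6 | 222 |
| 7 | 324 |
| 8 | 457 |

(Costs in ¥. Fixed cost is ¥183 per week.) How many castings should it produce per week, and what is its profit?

x = 0 (shut down); profit = -¥183

Tabulate TR − TC: x=0: -183; x=1: -195; x=2: -204; x=3: -220; x=4: -244; x=5: -283; x=6: -345; x=7: -437; x=8: -560.
Profit is highest at x = 0. Equivalently, the lowest AVC in the table is 41/2 ≈ ¥20.50 at x = 2, and P = ¥10 falls below it — price never covers variable cost, so the firm shuts down and loses only its fixed cost.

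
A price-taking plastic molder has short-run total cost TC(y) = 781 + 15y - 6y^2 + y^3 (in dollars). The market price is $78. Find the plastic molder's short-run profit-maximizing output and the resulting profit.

AVC = 15 - 6y + y^2 has its minimum $6 at y = 3; price $78 clears that bar, so the firm operates.
MC = 15 - 12y + 3y^2. Setting P = MC and taking the root on the rising branch gives y* = 7.
TR = 78·7 = 546. TC = 781 + 154 = 935. Profit = 546 − 935 = -$389.
That loss of $389 beats the $781 the firm would lose by shutting down; producing recovers $392 of fixed cost.

Profit = -$389 at y = 7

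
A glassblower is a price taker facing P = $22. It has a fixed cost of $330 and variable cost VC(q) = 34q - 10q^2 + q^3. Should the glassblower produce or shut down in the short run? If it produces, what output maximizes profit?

Variable cost is VC = 34q - 10q^2 + q^3, so AVC = VC/q = 34 - 10q + q^2 and MC = dTC/dq = 34 - 20q + 3q^2.
The AVC parabola has its vertex at q = 10/2 = 5, where AVC = 34 - 10·5 + 5^2 = $9.
Since P = $22 ≥ min AVC = $9, price covers variable cost and the firm should produce.
Solving P = MC: 12 - 20q + 3q^2 = 0 ⇒ q = 2/3 or 6. On the upward-sloping branch, q* = 6.
Check: AVC at q = 6 is $10 ≤ P, so revenue covers variable cost.
Profit = P·q − TC = 22·6 − 390 = -$258, a loss, but smaller than the $330 fixed cost the firm would lose by shutting down.

Produce at q = 6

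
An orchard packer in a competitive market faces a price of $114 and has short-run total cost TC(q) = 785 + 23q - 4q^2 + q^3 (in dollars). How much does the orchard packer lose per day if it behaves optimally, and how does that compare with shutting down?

Profit = -$295 at q = 7

AVC = 23 - 4q + q^2; min AVC = $19 at q = 2. Since P = $114 ≥ min AVC, the firm produces.
With MC = 23 - 8q + 3q^2, P = MC on the upward-sloping part at q* = 7.
TR = 114·7 = 798. TC = 785 + 308 = 1093. Profit = 798 − 1093 = -$295.
That loss of $295 beats the $785 the firm would lose by shutting down; producing recovers $490 of fixed cost.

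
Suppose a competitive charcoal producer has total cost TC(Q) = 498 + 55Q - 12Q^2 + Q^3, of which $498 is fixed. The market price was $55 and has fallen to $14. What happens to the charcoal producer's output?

AVC = 55 - 12Q + Q^2, minimized at Q = 6 where min AVC = $19. MC = 55 - 24Q + 3Q^2.
At P = $55 ≥ min AVC, set P = MC on the rising branch: Q = 8.
At P = $14 < min AVC = $19, price no longer covers variable cost at any output, so the firm shuts down: Q = 0.

Output falls from 8 to 0 (the firm shuts down)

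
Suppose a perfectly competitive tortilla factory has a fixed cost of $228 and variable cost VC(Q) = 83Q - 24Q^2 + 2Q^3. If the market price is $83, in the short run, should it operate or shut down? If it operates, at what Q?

Produce at Q = 8

From TC, MC = TC'(Q) = 83 - 48Q + 6Q^2 and AVC = VC/Q = 83 - 24Q + 2Q^2.
AVC hits its minimum where MC = AVC, at Q = 6, giving min AVC = 83 - 24·6 + 2·6^2 = $11.
Since P = $83 ≥ min AVC = $11, price covers variable cost and the firm should produce.
Set P = MC: 83 = 83 - 48Q + 6Q^2 → -48Q + 6Q^2 = 0. The roots are Q = 0 and Q = 8; the profit-maximizing output is on the rising part of MC, so Q* = 8.
Check: AVC at Q = 8 is $19 ≤ P, so revenue covers variable cost.
Profit = P·Q − TC = 83·8 − 380 = $284.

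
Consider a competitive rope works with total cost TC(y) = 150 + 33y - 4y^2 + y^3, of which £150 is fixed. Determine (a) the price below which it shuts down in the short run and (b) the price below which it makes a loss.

AVC = 33 - 4y + y^2; minimized at y = 2, giving min AVC = £29. That is the shutdown price.
ATC = 150/y + 33 - 4y + y^2. Setting dATC/dy = −150/y^2 − 4 + 2y = 0 gives y = 5 (since 2·5^3 − 4·5^2 = 150).
min ATC = 150/5 + 33 − 4·5 + 5^2 = £68. That is the break-even price.
For £29 ≤ P < £68 the firm produces at a loss; below £29 it shuts down.

Shutdown price = £29; break-even price = £68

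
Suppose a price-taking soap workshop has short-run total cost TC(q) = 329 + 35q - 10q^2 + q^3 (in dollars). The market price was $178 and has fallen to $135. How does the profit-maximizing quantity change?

MC = 35 - 20q + 3q^2; the shutdown threshold is min AVC = $10 (at q = 5).
At P = $178 ≥ min AVC, set P = MC on the rising branch: q = 11.
At P = $135 ≥ min AVC, set P = MC: q = 10. The firm stays open but cuts output.

Output falls from 11 to 10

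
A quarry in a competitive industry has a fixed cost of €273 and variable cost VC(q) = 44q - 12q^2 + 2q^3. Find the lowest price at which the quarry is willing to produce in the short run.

The firm shuts down when price falls below the minimum of average variable cost. AVC = VC/q = 44 - 12q + 2q^2.
dAVC/dq = -12 + 4q = 0 gives q = 3. min AVC = 44 - 12·3 + 2·3^2 = 26.
The firm shuts down for any P below €26.

€26 per unit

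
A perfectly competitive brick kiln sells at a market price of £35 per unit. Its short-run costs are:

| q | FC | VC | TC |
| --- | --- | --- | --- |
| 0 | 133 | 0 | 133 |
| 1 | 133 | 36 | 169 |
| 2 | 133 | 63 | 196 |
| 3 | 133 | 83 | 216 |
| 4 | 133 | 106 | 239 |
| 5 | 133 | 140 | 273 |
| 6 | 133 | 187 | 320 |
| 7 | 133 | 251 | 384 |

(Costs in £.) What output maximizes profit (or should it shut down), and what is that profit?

Profit at each row (π = 35q − TC): q=0: -133; q=1: -134; q=2: -126; q=3: -111; q=4: -99; q=5: -98; q=6: -110; q=7: -139.
Profit is maximized at q = 5. AVC there is 140/5 = £28 ≤ P, so producing beats shutting down (which would give -£133).

q = 5; profit = -£98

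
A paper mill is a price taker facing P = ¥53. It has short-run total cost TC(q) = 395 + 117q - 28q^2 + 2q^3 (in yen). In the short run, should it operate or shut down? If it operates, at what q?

From TC, MC = TC'(q) = 117 - 56q + 6q^2 and AVC = VC/q = 117 - 28q + 2q^2.
AVC hits its minimum where MC = AVC, at q = 7, giving min AVC = 117 - 28·7 + 2·7^2 = ¥19.
Because ¥53 ≥ ¥19, revenue can cover variable cost; the firm operates.
Set P = MC: 53 = 117 - 56q + 6q^2 → 64 - 56q + 6q^2 = 0. The roots are q = 4/3 and q = 8; the profit-maximizing output is on the rising part of MC, so q* = 8.
Check: AVC at q = 8 is ¥21 ≤ P, so revenue covers variable cost.
Profit = P·q − TC = 53·8 − 563 = -¥139, a loss, but smaller than the ¥395 fixed cost the firm would lose by shutting down.

Produce at q = 8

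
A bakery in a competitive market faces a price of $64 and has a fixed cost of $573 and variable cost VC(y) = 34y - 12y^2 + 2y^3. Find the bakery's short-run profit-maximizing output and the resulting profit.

Profit = -$373 at y = 5

AVC = 34 - 12y + 2y^2; min AVC = $16 at y = 3. Since P = $64 ≥ min AVC, the firm produces.
With MC = 34 - 24y + 6y^2, P = MC on the upward-sloping part at y* = 5.
TR = 64·5 = 320. TC = 573 + 120 = 693. Profit = 320 − 693 = -$373.
That loss of $373 beats the $573 the firm would lose by shutting down; producing recovers $200 of fixed cost.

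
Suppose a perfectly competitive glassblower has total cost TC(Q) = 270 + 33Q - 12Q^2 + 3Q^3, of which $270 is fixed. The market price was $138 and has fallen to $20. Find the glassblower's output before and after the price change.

MC = 33 - 24Q + 9Q^2; the shutdown threshold is min AVC = $21 (at Q = 2).
With P = $138 above the shutdown price, P = MC gives Q = 5.
At P = $20 < min AVC = $21, price no longer covers variable cost at any output, so the firm shuts down: Q = 0.

Output falls from 5 to 0 (the firm shuts down)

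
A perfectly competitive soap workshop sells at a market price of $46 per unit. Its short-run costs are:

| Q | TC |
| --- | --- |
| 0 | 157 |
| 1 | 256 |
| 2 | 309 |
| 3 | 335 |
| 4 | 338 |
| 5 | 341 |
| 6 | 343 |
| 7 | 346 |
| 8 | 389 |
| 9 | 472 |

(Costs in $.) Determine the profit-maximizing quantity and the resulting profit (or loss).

Tabulate TR − TC: Q=0: -157; Q=1: -210; Q=2: -217; Q=3: -197; Q=4: -154; Q=5: -111; Q=6: -67; Q=7: -24; Q=8: -21; Q=9: -58.
Profit is maximized at Q = 8. AVC there is 232/8 = $29 ≤ P, so producing beats shutting down (which would give -$157).

Q = 8; profit = -$21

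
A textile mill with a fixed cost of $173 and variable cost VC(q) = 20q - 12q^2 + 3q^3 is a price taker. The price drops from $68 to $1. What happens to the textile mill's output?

MC = 20 - 24q + 9q^2; the shutdown threshold is min AVC = $8 (at q = 2).
At P = $68 ≥ min AVC, set P = MC on the rising branch: q = 4.
At P = $1 < min AVC = $8, price no longer covers variable cost at any output, so the firm shuts down: q = 0.

Output falls from 4 to 0 (the firm shuts down)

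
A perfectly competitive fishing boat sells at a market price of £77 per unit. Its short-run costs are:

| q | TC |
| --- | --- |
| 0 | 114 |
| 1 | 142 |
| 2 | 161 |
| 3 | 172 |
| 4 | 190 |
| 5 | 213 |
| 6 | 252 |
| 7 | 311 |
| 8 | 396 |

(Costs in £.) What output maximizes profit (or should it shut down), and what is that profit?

q = 7; profit = £228

Profit at each row (π = 77q − TC): q=0: -114; q=1: -65; q=2: -7; q=3: 59; q=4: 118; q=5: 172; q=6: 210; q=7: 228; q=8: 220.
Profit is maximized at q = 7. AVC there is 197/7 = £28.14 ≤ P, so producing beats shutting down (which would give -£114).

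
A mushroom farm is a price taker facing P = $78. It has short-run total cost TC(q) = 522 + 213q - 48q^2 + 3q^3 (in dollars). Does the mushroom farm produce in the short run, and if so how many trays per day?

Strip out fixed cost: VC = 213q - 48q^2 + 3q^3. Then AVC = 213 - 48q + 3q^2 and MC = 213 - 96q + 9q^2.
AVC is minimized where dAVC/dq = -48 + 6q = 0, at q = 8; min AVC = 213 - 48·8 + 3·8^2 = $21.
P = $78 exceeds min AVC = $21, so the firm stays open.
Solving P = MC: 135 - 96q + 9q^2 = 0 ⇒ q = 5/3 or 9. On the upward-sloping branch, q* = 9.
Check: AVC at q = 9 is $24 ≤ P, so revenue covers variable cost.
Profit = P·q − TC = 78·9 − 738 = -$36, a loss, but smaller than the $522 fixed cost the firm would lose by shutting down.

Produce at q = 9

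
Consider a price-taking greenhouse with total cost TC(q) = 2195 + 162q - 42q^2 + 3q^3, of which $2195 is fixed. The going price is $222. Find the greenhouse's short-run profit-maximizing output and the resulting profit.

AVC = 162 - 42q + 3q^2 has its minimum $15 at q = 7; price $222 clears that bar, so the firm operates.
MC = 162 - 84q + 9q^2. Setting P = MC and taking the root on the rising branch gives q* = 10.
TR = 222·10 = 2220. TC = 2195 + 420 = 2615. Profit = 2220 − 2615 = -$395.
Shutting down would mean losing the fixed cost of $2195, so operating at a loss of $395 is better by $1800.

Profit = -$395 at q = 10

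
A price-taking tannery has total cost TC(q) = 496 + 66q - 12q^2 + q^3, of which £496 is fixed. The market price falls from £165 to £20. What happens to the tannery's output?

MC = 66 - 24q + 3q^2; the shutdown threshold is min AVC = £30 (at q = 6).
At P = £165 ≥ min AVC, set P = MC on the rising branch: q = 11.
At P = £20 < min AVC = £30, price no longer covers variable cost at any output, so the firm shuts down: q = 0.

Output falls from 11 to 0 (the firm shuts down)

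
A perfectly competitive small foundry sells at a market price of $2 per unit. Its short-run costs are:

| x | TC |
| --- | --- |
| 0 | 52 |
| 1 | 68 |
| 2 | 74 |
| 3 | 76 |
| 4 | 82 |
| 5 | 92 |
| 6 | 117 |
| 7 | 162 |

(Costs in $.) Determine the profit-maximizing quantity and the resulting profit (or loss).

Tabulate TR − TC: x=0: -52; x=1: -66; x=2: -70; x=3: -70; x=4: -74; x=5: -82; x=6: -105; x=7: -148.
Profit is highest at x = 0. Equivalently, the lowest AVC in the table is 30/4 ≈ $7.50 at x = 4, and P = $2 falls below it — price never covers variable cost, so the firm shuts down and loses only its fixed cost.

x = 0 (shut down); profit = -$52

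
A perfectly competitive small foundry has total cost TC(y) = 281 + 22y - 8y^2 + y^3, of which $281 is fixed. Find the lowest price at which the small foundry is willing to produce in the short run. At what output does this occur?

$6 per unit, at y = 4

Short-run supply begins at min AVC. From VC = 22y - 8y^2 + y^3, AVC = 22 - 8y + y^2.
At the minimum of AVC, MC = AVC. MC = 22 - 16y + 3y^2; setting MC = AVC gives 2y^2 - 8y = 0, so y = 4. min AVC = 6.
So the shutdown price is $6.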